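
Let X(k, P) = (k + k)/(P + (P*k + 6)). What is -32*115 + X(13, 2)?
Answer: -62547/17 ≈ -3679.2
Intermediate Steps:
X(k, P) = 2*k/(6 + P + P*k) (X(k, P) = (2*k)/(P + (6 + P*k)) = (2*k)/(6 + P + P*k) = 2*k/(6 + P + P*k))
-32*115 + X(13, 2) = -32*115 + 2*13/(6 + 2 + 2*13) = -3680 + 2*13/(6 + 2 + 26) = -3680 + 2*13/34 = -3680 + 2*13*(1/34) = -3680 + 13/17 = -62547/17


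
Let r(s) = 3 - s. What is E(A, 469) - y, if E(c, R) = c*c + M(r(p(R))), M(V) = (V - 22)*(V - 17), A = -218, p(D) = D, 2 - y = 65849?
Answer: 349075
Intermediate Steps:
y = -65847 (y = 2 - 1*65849 = 2 - 65849 = -65847)
M(V) = (-22 + V)*(-17 + V)
E(c, R) = 257 + c² + (3 - R)² + 39*R (E(c, R) = c*c + (374 + (3 - R)² - 39*(3 - R)) = c² + (374 + (3 - R)² + (-117 + 39*R)) = c² + (257 + (3 - R)² + 39*R) = 257 + c² + (3 - R)² + 39*R)
E(A, 469) - y = (266 + 469² + (-218)² + 33*469) - 1*(-65847) = (266 + 219961 + 47524 + 15477) + 65847 = 283228 + 65847 = 349075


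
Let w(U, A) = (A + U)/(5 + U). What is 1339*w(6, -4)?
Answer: 2678/11 ≈ 243.45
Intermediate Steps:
w(U, A) = (A + U)/(5 + U)
1339*w(6, -4) = 1339*((-4 + 6)/(5 + 6)) = 1339*(2/11) = 2678/11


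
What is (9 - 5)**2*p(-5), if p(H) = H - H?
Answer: 0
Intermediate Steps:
p(H) = 0
(9 - 5)**2*p(-5) = (9 - 5)**2*0 = 4**2*0 = 16*0 = 0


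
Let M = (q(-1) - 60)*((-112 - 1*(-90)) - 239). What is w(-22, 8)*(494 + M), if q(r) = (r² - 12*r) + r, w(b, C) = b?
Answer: -286484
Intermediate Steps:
q(r) = r² - 11*r
M = 12528 (M = (-(-11 - 1) - 60)*((-112 - 1*(-90)) - 239) = (-1*(-12) - 60)*((-112 + 90) - 239) = (12 - 60)*(-22 - 239) = -48*(-261) = 12528)
w(-22, 8)*(494 + M) = -22*(494 + 12528) = -22*13022 = -286484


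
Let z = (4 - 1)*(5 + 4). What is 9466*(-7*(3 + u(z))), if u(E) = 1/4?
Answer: -430703/2 ≈ -2.1535e+5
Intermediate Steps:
z = 27 (z = 3*9 = 27)
u(E) = ¼
9466*(-7*(3 + u(z))) = 9466*(-7*(3 + ¼)) = 9466*(-7*13/4) = 9466*(-91/4) = -430703/2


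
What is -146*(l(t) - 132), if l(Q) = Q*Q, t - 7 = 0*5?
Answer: 12118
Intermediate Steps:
t = 7 (t = 7 + 0*5 = 7 + 0 = 7)
l(Q) = Q²
-146*(l(t) - 132) = -146*(7² - 132) = -146*(49 - 132) = -146*(-83) = 12118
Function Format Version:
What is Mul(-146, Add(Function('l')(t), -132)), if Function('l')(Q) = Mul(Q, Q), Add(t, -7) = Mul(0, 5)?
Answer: 12118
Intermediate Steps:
t = 7 (t = Add(7, Mul(0, 5)) = Add(7, 0) = 7)
Function('l')(Q) = Pow(Q, 2)
Mul(-146, Add(Function('l')(t), -132)) = Mul(-146, Add(Pow(7, 2), -132)) = Mul(-146, Add(49, -132)) = Mul(-146, -83) = 12118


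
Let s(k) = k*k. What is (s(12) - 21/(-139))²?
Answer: 401481369/19321 ≈ 20780.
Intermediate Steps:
s(k) = k²
(s(12) - 21/(-139))² = (12² - 21/(-139))² = (144 - 21*(-1/139))² = (144 + 21/139)² = (20037/139)² = 401481369/19321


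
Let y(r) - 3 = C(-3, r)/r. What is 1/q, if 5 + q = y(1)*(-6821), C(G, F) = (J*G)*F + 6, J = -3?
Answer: -1/122783 ≈ -8.1444e-6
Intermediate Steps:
C(G, F) = 6 - 3*F*G (C(G, F) = (-3*G)*F + 6 = -3*F*G + 6 = 6 - 3*F*G)
y(r) = 3 + (6 + 9*r)/r (y(r) = 3 + (6 - 3*r*(-3))/r = 3 + (6 + 9*r)/r)
q = -122783 (q = -5 + (12 + 6/1)*(-6821) = -5 + (12 + 6*1)*(-6821) = -5 + (12 + 6)*(-6821) = -5 + 18*(-6821) = -5 - 122778 = -122783)
1/q = 1/(-122783) = -1/122783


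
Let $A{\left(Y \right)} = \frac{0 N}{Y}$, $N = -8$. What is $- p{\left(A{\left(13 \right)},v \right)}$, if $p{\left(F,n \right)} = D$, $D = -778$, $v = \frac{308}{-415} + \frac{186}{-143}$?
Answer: $778$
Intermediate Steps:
$v = - \frac{121234}{59345}$ ($v = 308 \left(- \frac{1}{415}\right) + 186 \left(- \frac{1}{143}\right) = - \frac{308}{415} - \frac{186}{143} = - \frac{121234}{59345} \approx -2.0429$)
$A{\left(Y \right)} = 0$ ($A{\left(Y \right)} = \frac{0 \left(-8\right)}{Y} = \frac{0}{Y} = 0$)
$p{\left(F,n \right)} = -778$
$- p{\left(A{\left(13 \right)},v \right)} = \left(-1\right) \left(-778\right) = 778$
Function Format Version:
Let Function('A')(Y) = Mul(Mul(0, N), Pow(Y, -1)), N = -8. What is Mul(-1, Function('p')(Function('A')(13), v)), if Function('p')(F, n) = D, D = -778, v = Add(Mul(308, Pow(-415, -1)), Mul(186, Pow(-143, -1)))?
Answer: 778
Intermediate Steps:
v = Rational(-121234, 59345) (v = Add(Mul(308, Rational(-1, 415)), Mul(186, Rational(-1, 143))) = Add(Rational(-308, 415), Rational(-186, 143)) = Rational(-121234, 59345) ≈ -2.0429)
Function('A')(Y) = 0 (Function('A')(Y) = Mul(Mul(0, -8), Pow(Y, -1)) = Mul(0, Pow(Y, -1)) = 0)
Function('p')(F, n) = -778
Mul(-1, Function('p')(Function('A')(13), v)) = Mul(-1, -778) = 778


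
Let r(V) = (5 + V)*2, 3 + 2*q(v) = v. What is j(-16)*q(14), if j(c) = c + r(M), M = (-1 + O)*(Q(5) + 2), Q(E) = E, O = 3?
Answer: 121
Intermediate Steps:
q(v) = -3/2 + v/2
M = 14 (M = (-1 + 3)*(5 + 2) = 2*7 = 14)
r(V) = 10 + 2*V
j(c) = 38 + c (j(c) = c + (10 + 2*14) = c + (10 + 28) = c + 38 = 38 + c)
j(-16)*q(14) = (38 - 16)*(-3/2 + (1/2)*14) = 22*(-3/2 + 7) = 22*(11/2) = 121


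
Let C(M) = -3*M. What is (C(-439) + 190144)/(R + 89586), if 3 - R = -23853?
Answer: 191461/113442 ≈ 1.6877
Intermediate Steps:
R = 23856 (R = 3 - 1*(-23853) = 3 + 23853 = 23856)
(C(-439) + 190144)/(R + 89586) = (-3*(-439) + 190144)/(23856 + 89586) = (1317 + 190144)/113442 = 191461*(1/113442) = 191461/113442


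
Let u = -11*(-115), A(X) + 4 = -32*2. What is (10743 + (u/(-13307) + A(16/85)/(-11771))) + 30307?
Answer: 6429922426411/156636697 ≈ 41050.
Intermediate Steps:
A(X) = -68 (A(X) = -4 - 32*2 = -4 - 64 = -68)
u = 1265
(10743 + (u/(-13307) + A(16/85)/(-11771))) + 30307 = (10743 + (1265/(-13307) - 68/(-11771))) + 30307 = (10743 + (1265*(-1/13307) - 68*(-1/11771))) + 30307 = (10743 + (-1265/13307 + 68/11771)) + 30307 = (10743 - 13985439/156636697) + 30307 = 1682734050432/156636697 + 30307 = 6429922426411/156636697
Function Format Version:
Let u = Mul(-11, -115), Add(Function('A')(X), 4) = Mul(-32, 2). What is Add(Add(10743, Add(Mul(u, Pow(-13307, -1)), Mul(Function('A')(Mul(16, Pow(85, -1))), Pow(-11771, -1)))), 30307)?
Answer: Rational(6429922426411, 156636697) ≈ 41050.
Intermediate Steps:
Function('A')(X) = -68 (Function('A')(X) = Add(-4, Mul(-32, 2)) = Add(-4, -64) = -68)
u = 1265
Add(Add(10743, Add(Mul(u, Pow(-13307, -1)), Mul(Function('A')(Mul(16, Pow(85, -1))), Pow(-11771, -1)))), 30307) = Add(Add(10743, Add(Mul(1265, Pow(-13307, -1)), Mul(-68, Pow(-11771, -1)))), 30307) = Add(Add(10743, Add(Mul(1265, Rational(-1, 13307)), Mul(-68, Rational(-1, 11771)))), 30307) = Add(Add(10743, Add(Rational(-1265, 13307), Rational(68, 11771))), 30307) = Add(Add(10743, Rational(-13985439, 156636697)), 30307) = Add(Rational(1682734050432, 156636697), 30307) = Rational(6429922426411, 156636697)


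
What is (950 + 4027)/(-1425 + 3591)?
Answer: 1659/722 ≈ 2.2978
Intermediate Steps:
(950 + 4027)/(-1425 + 3591) = 4977/2166 = 4977*(1/2166) = 1659/722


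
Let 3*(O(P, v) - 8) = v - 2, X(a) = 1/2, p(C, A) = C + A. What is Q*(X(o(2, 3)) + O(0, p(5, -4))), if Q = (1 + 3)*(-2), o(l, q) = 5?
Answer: -196/3 ≈ -65.333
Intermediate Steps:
p(C, A) = A + C
X(a) = ½
O(P, v) = 22/3 + v/3 (O(P, v) = 8 + (v - 2)/3 = 8 + (-2 + v)/3 = 8 + (-⅔ + v/3) = 22/3 + v/3)
Q = -8 (Q = 4*(-2) = -8)
Q*(X(o(2, 3)) + O(0, p(5, -4))) = -8*(½ + (22/3 + (-4 + 5)/3)) = -8*(½ + (22/3 + (⅓)*1)) = -8*(½ + (22/3 + ⅓)) = -8*(½ + 23/3) = -8*49/6 = -196/3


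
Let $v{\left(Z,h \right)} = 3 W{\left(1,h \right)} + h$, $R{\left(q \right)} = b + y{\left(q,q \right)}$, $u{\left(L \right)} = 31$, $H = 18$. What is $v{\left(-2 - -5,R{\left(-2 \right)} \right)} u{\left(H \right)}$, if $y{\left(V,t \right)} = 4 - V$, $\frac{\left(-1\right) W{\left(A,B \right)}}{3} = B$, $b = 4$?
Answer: $-2480$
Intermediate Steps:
$W{\left(A,B \right)} = - 3 B$
$R{\left(q \right)} = 8 - q$ ($R{\left(q \right)} = 4 - \left(-4 + q\right) = 8 - q$)
$v{\left(Z,h \right)} = - 8 h$ ($v{\left(Z,h \right)} = 3 \left(- 3 h\right) + h = - 9 h + h = - 8 h$)
$v{\left(-2 - -5,R{\left(-2 \right)} \right)} u{\left(H \right)} = - 8 \left(8 - -2\right) 31 = - 8 \left(8 + 2\right) 31 = \left(-8\right) 10 \cdot 31 = \left(-80\right) 31 = -2480$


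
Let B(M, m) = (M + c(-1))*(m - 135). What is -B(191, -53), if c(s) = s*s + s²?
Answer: 36284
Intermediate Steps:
c(s) = 2*s² (c(s) = s² + s² = 2*s²)
B(M, m) = (-135 + m)*(2 + M) (B(M, m) = (M + 2*(-1)²)*(m - 135) = (M + 2*1)*(-135 + m) = (M + 2)*(-135 + m) = (2 + M)*(-135 + m) = (-135 + m)*(2 + M))
-B(191, -53) = -(-270 - 135*191 + 2*(-53) + 191*(-53)) = -(-270 - 25785 - 106 - 10123) = -1*(-36284) = 36284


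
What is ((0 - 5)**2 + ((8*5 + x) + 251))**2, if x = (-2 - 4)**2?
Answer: 123904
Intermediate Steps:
x = 36 (x = (-6)**2 = 36)
((0 - 5)**2 + ((8*5 + x) + 251))**2 = ((0 - 5)**2 + ((8*5 + 36) + 251))**2 = ((-5)**2 + ((40 + 36) + 251))**2 = (25 + (76 + 251))**2 = (25 + 327)**2 = 352**2 = 123904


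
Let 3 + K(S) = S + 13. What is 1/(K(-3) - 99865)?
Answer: -1/99858 ≈ -1.0014e-5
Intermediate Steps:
K(S) = 10 + S (K(S) = -3 + (S + 13) = -3 + (13 + S) = 10 + S)
1/(K(-3) - 99865) = 1/((10 - 3) - 99865) = 1/(7 - 99865) = 1/(-99858) = -1/99858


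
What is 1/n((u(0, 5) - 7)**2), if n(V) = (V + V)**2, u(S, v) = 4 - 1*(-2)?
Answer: 1/4 ≈ 0.25000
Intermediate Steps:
u(S, v) = 6 (u(S, v) = 4 + 2 = 6)
n(V) = 4*V**2 (n(V) = (2*V)**2 = 4*V**2)
1/n((u(0, 5) - 7)**2) = 1/(4*((6 - 7)**2)**2) = 1/(4*((-1)**2)**2) = 1/(4*1**2) = 1/(4*1) = 1/4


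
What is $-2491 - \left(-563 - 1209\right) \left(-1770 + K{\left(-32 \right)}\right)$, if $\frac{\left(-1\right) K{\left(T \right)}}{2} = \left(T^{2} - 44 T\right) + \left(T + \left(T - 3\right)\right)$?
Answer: $-11520491$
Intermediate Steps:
$K{\left(T \right)} = 6 - 2 T^{2} + 84 T$ ($K{\left(T \right)} = - 2 \left(\left(T^{2} - 44 T\right) + \left(T + \left(T - 3\right)\right)\right) = - 2 \left(\left(T^{2} - 44 T\right) + \left(T + \left(-3 + T\right)\right)\right) = - 2 \left(\left(T^{2} - 44 T\right) + \left(-3 + 2 T\right)\right) = - 2 \left(-3 + T^{2} - 42 T\right) = 6 - 2 T^{2} + 84 T$)
$-2491 - \left(-563 - 1209\right) \left(-1770 + K{\left(-32 \right)}\right) = -2491 - \left(-563 - 1209\right) \left(-1770 + \left(6 - 2 \left(-32\right)^{2} + 84 \left(-32\right)\right)\right) = -2491 - - 1772 \left(-1770 - 4730\right) = -2491 - \left(-1772\right) \left(-6500\right) = -2491 - 11518000 = -11520491$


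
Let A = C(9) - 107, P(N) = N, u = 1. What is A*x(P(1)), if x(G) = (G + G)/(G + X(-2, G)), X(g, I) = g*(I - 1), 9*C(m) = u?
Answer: -1924/9 ≈ -213.78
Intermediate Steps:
C(m) = 1/9 (C(m) = (1/9)*1 = 1/9)
X(g, I) = g*(-1 + I)
x(G) = 2*G/(2 - G) (x(G) = (G + G)/(G - 2*(-1 + G)) = (2*G)/(G + (2 - 2*G)) = (2*G)/(2 - G) = 2*G/(2 - G))
A = -962/9 (A = 1/9 - 107 = -962/9 ≈ -106.89)
A*x(P(1)) = -1924/(9*(2 - 1*1)) = -1924/(9*(2 - 1)) = -1924/(9*1) = -1924/9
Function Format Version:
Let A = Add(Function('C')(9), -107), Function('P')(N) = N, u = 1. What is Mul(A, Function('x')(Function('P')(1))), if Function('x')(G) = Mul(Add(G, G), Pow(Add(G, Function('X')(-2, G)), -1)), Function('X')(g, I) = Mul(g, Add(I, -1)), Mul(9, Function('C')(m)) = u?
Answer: Rational(-1924, 9) ≈ -213.78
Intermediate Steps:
Function('C')(m) = Rational(1, 9) (Function('C')(m) = Mul(Rational(1, 9), 1) = Rational(1, 9))
Function('X')(g, I) = Mul(g, Add(-1, I))
Function('x')(G) = Mul(2, G, Pow(Add(2, Mul(-1, G)), -1)) (Function('x')(G) = Mul(Add(G, G), Pow(Add(G, Mul(-2, Add(-1, G))), -1)) = Mul(Mul(2, G), Pow(Add(G, Add(2, Mul(-2, G))), -1)) = Mul(Mul(2, G), Pow(Add(2, Mul(-1, G)), -1)) = Mul(2, G, Pow(Add(2, Mul(-1, G)), -1)))
A = Rational(-962, 9) (A = Add(Rational(1, 9), -107) = Rational(-962, 9) ≈ -106.89)
Mul(A, Function('x')(Function('P')(1))) = Mul(Rational(-962, 9), Mul(2, 1, Pow(Add(2, Mul(-1, 1)), -1))) = Mul(Rational(-962, 9), Mul(2, 1, Pow(Add(2, -1), -1))) = Mul(Rational(-962, 9), Mul(2, 1, Pow(1, -1))) = Mul(Rational(-962, 9), Mul(2, 1, 1)) = Mul(Rational(-962, 9), 2) = Rational(-1924, 9)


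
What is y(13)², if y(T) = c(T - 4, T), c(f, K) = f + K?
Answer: 484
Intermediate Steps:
c(f, K) = K + f
y(T) = -4 + 2*T (y(T) = T + (T - 4) = T + (-4 + T) = -4 + 2*T)
y(13)² = (-4 + 2*13)² = (-4 + 26)² = 22² = 484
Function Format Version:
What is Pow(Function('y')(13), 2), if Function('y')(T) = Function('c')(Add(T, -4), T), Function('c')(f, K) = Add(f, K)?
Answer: 484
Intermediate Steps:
Function('c')(f, K) = Add(K, f)
Function('y')(T) = Add(-4, Mul(2, T)) (Function('y')(T) = Add(T, Add(T, -4)) = Add(T, Add(-4, T)) = Add(-4, Mul(2, T)))
Pow(Function('y')(13), 2) = Pow(Add(-4, Mul(2, 13)), 2) = Pow(Add(-4, 26), 2) = Pow(22, 2) = 484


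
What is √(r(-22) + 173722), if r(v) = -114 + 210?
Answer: √173818 ≈ 416.92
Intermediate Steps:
r(v) = 96
√(r(-22) + 173722) = √(96 + 173722) = √173818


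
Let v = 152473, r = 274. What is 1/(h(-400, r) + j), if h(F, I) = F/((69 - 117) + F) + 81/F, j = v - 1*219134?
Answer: -2800/186648867 ≈ -1.5001e-5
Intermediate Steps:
j = -66661 (j = 152473 - 1*219134 = 152473 - 219134 = -66661)
h(F, I) = 81/F + F/(-48 + F) (h(F, I) = F/(-48 + F) + 81/F = 81/F + F/(-48 + F))
1/(h(-400, r) + j) = 1/((-3888 + (-400)² + 81*(-400))/((-400)*(-48 - 400)) - 66661) = 1/(-1/400*(-3888 + 160000 - 32400)/(-448) - 66661) = 1/(-1/400*(-1/448)*123712 - 66661) = 1/(1933/2800 - 66661) = 1/(-186648867/2800) = -2800/186648867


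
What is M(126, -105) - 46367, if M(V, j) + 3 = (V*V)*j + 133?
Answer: -1713217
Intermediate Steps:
M(V, j) = 130 + j*V² (M(V, j) = -3 + ((V*V)*j + 133) = -3 + (V²*j + 133) = -3 + (j*V² + 133) = -3 + (133 + j*V²) = 130 + j*V²)
M(126, -105) - 46367 = (130 - 105*126²) - 46367 = (130 - 105*15876) - 46367 = (130 - 1666980) - 46367 = -1666850 - 46367 = -1713217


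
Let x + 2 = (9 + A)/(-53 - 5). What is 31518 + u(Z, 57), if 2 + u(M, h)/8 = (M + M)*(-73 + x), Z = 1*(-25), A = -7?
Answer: 1783958/29 ≈ 61516.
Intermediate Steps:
Z = -25
x = -59/29 (x = -2 + (9 - 7)/(-53 - 5) = -2 + 2/(-58) = -2 + 2*(-1/58) = -2 - 1/29 = -59/29 ≈ -2.0345)
u(M, h) = -16 - 34816*M/29 (u(M, h) = -16 + 8*((M + M)*(-73 - 59/29)) = -16 + 8*((2*M)*(-2176/29)) = -16 + 8*(-4352*M/29) = -16 - 34816*M/29)
31518 + u(Z, 57) = 31518 + (-16 - 34816/29*(-25)) = 31518 + (-16 + 870400/29) = 31518 + 869936/29 = 1783958/29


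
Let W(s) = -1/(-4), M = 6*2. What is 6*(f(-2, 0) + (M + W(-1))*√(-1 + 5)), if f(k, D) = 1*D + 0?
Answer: 147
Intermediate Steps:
f(k, D) = D (f(k, D) = D + 0 = D)
M = 12
W(s) = ¼ (W(s) = -1*(-¼) = ¼)
6*(f(-2, 0) + (M + W(-1))*√(-1 + 5)) = 6*(0 + (12 + ¼)*√(-1 + 5)) = 6*(0 + 49*√4/4) = 6*(0 + (49/4)*2) = 6*(0 + 49/2) = 6*(49/2) = 147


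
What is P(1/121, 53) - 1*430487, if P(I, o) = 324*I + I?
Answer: -52088602/121 ≈ -4.3048e+5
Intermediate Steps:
P(I, o) = 325*I
P(1/121, 53) - 1*430487 = 325/121 - 1*430487 = 325*(1/121) - 430487 = 325/121 - 430487 = -52088602/121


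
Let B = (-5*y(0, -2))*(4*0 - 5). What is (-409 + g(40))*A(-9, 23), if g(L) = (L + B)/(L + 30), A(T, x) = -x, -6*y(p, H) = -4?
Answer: 197156/21 ≈ 9388.4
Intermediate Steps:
y(p, H) = ⅔ (y(p, H) = -⅙*(-4) = ⅔)
B = 50/3 (B = (-5*⅔)*(4*0 - 5) = -10*(0 - 5)/3 = -10/3*(-5) = 50/3 ≈ 16.667)
g(L) = (50/3 + L)/(30 + L) (g(L) = (L + 50/3)/(L + 30) = (50/3 + L)/(30 + L))
(-409 + g(40))*A(-9, 23) = (-409 + (50/3 + 40)/(30 + 40))*(-1*23) = (-409 + (170/3)/70)*(-23) = (-409 + (1/70)*(170/3))*(-23) = (-409 + 17/21)*(-23) = -8572/21*(-23) = 197156/21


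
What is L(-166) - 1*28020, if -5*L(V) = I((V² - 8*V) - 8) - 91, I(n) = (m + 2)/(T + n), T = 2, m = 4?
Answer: -673863318/24065 ≈ -28002.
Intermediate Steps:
I(n) = 6/(2 + n) (I(n) = (4 + 2)/(2 + n) = 6/(2 + n))
L(V) = 91/5 - 6/(5*(-6 + V² - 8*V)) (L(V) = -(6/(2 + ((V² - 8*V) - 8)) - 91)/5 = -(6/(2 + (-8 + V² - 8*V)) - 91)/5 = -(6/(-6 + V² - 8*V) - 91)/5 = -(-91 + 6/(-6 + V² - 8*V))/5 = 91/5 - 6/(5*(-6 + V² - 8*V)))
L(-166) - 1*28020 = (552 - 91*(-166)² + 728*(-166))/(5*(6 - 1*(-166)² + 8*(-166))) - 1*28020 = (552 - 91*27556 - 120848)/(5*(6 - 1*27556 - 1328)) - 28020 = (552 - 2507596 - 120848)/(5*(6 - 27556 - 1328)) - 28020 = (⅕)*(-2627892)/(-28878) - 28020 = (⅕)*(-1/28878)*(-2627892) - 28020 = 437982/24065 - 28020 = -673863318/24065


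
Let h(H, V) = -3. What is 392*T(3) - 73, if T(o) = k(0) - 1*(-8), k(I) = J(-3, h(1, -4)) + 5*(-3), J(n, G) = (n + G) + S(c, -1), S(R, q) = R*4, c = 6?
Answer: 4239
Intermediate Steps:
S(R, q) = 4*R
J(n, G) = 24 + G + n (J(n, G) = (n + G) + 4*6 = (G + n) + 24 = 24 + G + n)
k(I) = 3 (k(I) = (24 - 3 - 3) + 5*(-3) = 18 - 15 = 3)
T(o) = 11 (T(o) = 3 - 1*(-8) = 3 + 8 = 11)
392*T(3) - 73 = 392*11 - 73 = 4312 - 73 = 4239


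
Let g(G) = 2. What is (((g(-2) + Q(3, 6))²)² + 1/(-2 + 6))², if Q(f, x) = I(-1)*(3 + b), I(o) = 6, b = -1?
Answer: 23612932225/16 ≈ 1.4758e+9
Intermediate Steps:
Q(f, x) = 12 (Q(f, x) = 6*(3 - 1) = 6*2 = 12)
(((g(-2) + Q(3, 6))²)² + 1/(-2 + 6))² = (((2 + 12)²)² + 1/(-2 + 6))² = ((14²)² + 1/4)² = (196² + ¼)² = (38416 + ¼)² = (153665/4)² = 23612932225/16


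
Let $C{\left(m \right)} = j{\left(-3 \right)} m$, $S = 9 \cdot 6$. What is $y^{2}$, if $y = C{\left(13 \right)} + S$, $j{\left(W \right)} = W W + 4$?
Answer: $49729$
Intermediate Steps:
$j{\left(W \right)} = 4 + W^{2}$ ($j{\left(W \right)} = W^{2} + 4 = 4 + W^{2}$)
$S = 54$
$C{\left(m \right)} = 13 m$ ($C{\left(m \right)} = \left(4 + \left(-3\right)^{2}\right) m = \left(4 + 9\right) m = 13 m$)
$y = 223$ ($y = 13 \cdot 13 + 54 = 169 + 54 = 223$)
$y^{2} = 223^{2} = 49729$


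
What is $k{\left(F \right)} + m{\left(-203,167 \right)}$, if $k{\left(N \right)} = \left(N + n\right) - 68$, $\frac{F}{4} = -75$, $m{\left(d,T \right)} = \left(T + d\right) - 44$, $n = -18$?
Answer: $-466$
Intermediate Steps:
$m{\left(d,T \right)} = -44 + T + d$
$F = -300$ ($F = 4 \left(-75\right) = -300$)
$k{\left(N \right)} = -86 + N$ ($k{\left(N \right)} = \left(N - 18\right) - 68 = \left(-18 + N\right) - 68 = -86 + N$)
$k{\left(F \right)} + m{\left(-203,167 \right)} = \left(-86 - 300\right) - 80 = -386 - 80 = -466$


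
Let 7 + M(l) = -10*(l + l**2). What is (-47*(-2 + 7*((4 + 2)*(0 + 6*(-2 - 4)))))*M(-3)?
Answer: -4767586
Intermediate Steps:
M(l) = -7 - 10*l - 10*l**2 (M(l) = -7 - 10*(l + l**2) = -7 + (-10*l - 10*l**2) = -7 - 10*l - 10*l**2)
(-47*(-2 + 7*((4 + 2)*(0 + 6*(-2 - 4)))))*M(-3) = (-47*(-2 + 7*((4 + 2)*(0 + 6*(-2 - 4)))))*(-7 - 10*(-3) - 10*(-3)**2) = (-47*(-2 + 7*(6*(0 + 6*(-6)))))*(-7 + 30 - 10*9) = (-47*(-2 + 7*(6*(0 - 36))))*(-7 + 30 - 90) = -47*(-2 + 7*(6*(-36)))*(-67) = -47*(-2 + 7*(-216))*(-67) = -47*(-2 - 1512)*(-67) = -47*(-1514)*(-67) = 71158*(-67) = -4767586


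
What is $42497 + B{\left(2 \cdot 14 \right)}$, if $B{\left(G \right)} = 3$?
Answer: $42500$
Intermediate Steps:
$42497 + B{\left(2 \cdot 14 \right)} = 42497 + 3 = 42500$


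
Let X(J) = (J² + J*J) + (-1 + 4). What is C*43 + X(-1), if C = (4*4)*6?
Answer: 4133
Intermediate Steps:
C = 96 (C = 16*6 = 96)
X(J) = 3 + 2*J² (X(J) = (J² + J²) + 3 = 2*J² + 3 = 3 + 2*J²)
C*43 + X(-1) = 96*43 + (3 + 2*(-1)²) = 4128 + (3 + 2*1) = 4128 + (3 + 2) = 4128 + 5 = 4133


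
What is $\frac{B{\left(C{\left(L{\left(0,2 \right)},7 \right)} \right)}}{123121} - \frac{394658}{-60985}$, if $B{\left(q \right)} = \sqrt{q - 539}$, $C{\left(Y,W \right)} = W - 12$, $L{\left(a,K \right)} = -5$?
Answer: $\frac{394658}{60985} + \frac{4 i \sqrt{34}}{123121} \approx 6.4714 + 0.00018944 i$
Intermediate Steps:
$C{\left(Y,W \right)} = -12 + W$
$B{\left(q \right)} = \sqrt{-539 + q}$
$\frac{B{\left(C{\left(L{\left(0,2 \right)},7 \right)} \right)}}{123121} - \frac{394658}{-60985} = \frac{\sqrt{-539 + \left(-12 + 7\right)}}{123121} - \frac{394658}{-60985} = \sqrt{-539 - 5} \cdot \frac{1}{123121} - - \frac{394658}{60985} = \sqrt{-544} \cdot \frac{1}{123121} + \frac{394658}{60985} = 4 i \sqrt{34} \cdot \frac{1}{123121} + \frac{394658}{60985} = \frac{4 i \sqrt{34}}{123121} + \frac{394658}{60985} = \frac{394658}{60985} + \frac{4 i \sqrt{34}}{123121}$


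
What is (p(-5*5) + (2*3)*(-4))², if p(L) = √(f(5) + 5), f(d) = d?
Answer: (24 - √10)² ≈ 434.21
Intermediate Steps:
p(L) = √10 (p(L) = √(5 + 5) = √10)
(p(-5*5) + (2*3)*(-4))² = (√10 + (2*3)*(-4))² = (√10 + 6*(-4))² = (√10 - 24)² = (-24 + √10)²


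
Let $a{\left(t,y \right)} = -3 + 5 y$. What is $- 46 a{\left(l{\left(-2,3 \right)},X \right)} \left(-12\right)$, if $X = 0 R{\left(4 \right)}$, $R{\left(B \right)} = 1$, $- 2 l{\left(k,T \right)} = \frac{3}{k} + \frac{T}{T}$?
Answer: $-1656$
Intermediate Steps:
$l{\left(k,T \right)} = - \frac{1}{2} - \frac{3}{2 k}$ ($l{\left(k,T \right)} = - \frac{\frac{3}{k} + \frac{T}{T}}{2} = - \frac{\frac{3}{k} + 1}{2} = - \frac{1 + \frac{3}{k}}{2} = - \frac{1}{2} - \frac{3}{2 k}$)
$X = 0$ ($X = 0 \cdot 1 = 0$)
$- 46 a{\left(l{\left(-2,3 \right)},X \right)} \left(-12\right) = - 46 \left(-3 + 5 \cdot 0\right) \left(-12\right) = - 46 \left(-3 + 0\right) \left(-12\right) = \left(-46\right) \left(-3\right) \left(-12\right) = 138 \left(-12\right) = -1656$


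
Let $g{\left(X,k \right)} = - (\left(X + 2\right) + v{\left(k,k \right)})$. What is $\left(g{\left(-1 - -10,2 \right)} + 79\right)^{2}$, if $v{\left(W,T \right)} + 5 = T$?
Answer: $5041$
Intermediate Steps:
$v{\left(W,T \right)} = -5 + T$
$g{\left(X,k \right)} = 3 - X - k$ ($g{\left(X,k \right)} = - (\left(X + 2\right) + \left(-5 + k\right)) = - (\left(2 + X\right) + \left(-5 + k\right)) = - (-3 + X + k) = 3 - X - k$)
$\left(g{\left(-1 - -10,2 \right)} + 79\right)^{2} = \left(\left(3 - \left(-1 - -10\right) - 2\right) + 79\right)^{2} = \left(\left(3 - \left(-1 + 10\right) - 2\right) + 79\right)^{2} = \left(\left(3 - 9 - 2\right) + 79\right)^{2} = \left(-8 + 79\right)^{2} = 71^{2} = 5041$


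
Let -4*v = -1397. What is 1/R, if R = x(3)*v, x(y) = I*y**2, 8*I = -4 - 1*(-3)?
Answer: -32/12573 ≈ -0.0025451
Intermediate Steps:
v = 1397/4 (v = -1/4*(-1397) = 1397/4 ≈ 349.25)
I = -1/8 (I = (-4 - 1*(-3))/8 = (-4 + 3)/8 = (1/8)*(-1) = -1/8 ≈ -0.12500)
x(y) = -y**2/8
R = -12573/32 (R = -1/8*3**2*(1397/4) = -1/8*9*(1397/4) = -9/8*1397/4 = -12573/32 ≈ -392.91)
1/R = 1/(-12573/32) = -32/12573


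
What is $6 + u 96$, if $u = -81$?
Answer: $-7770$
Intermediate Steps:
$6 + u 96 = 6 - 7776 = -7770$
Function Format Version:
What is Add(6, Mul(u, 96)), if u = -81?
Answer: -7770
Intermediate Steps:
Add(6, Mul(u, 96)) = Add(6, Mul(-81, 96)) = Add(6, -7776) = -7770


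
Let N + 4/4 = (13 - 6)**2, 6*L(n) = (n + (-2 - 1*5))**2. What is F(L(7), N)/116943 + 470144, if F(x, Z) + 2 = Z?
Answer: 54980049838/116943 ≈ 4.7014e+5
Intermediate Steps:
L(n) = (-7 + n)**2/6 (L(n) = (n + (-2 - 1*5))**2/6 = (n + (-2 - 5))**2/6 = (n - 7)**2/6 = (-7 + n)**2/6)
N = 48 (N = -1 + (13 - 6)**2 = -1 + 7**2 = -1 + 49 = 48)
F(x, Z) = -2 + Z
F(L(7), N)/116943 + 470144 = (-2 + 48)/116943 + 470144 = 46*(1/116943) + 470144 = 46/116943 + 470144 = 54980049838/116943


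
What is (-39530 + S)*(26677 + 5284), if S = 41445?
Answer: 61205315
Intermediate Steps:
(-39530 + S)*(26677 + 5284) = (-39530 + 41445)*(26677 + 5284) = 1915*31961 = 61205315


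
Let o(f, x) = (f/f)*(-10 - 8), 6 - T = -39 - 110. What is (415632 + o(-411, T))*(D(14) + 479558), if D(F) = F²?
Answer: 199392478956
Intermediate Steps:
T = 155 (T = 6 - (-39 - 110) = 6 - 1*(-149) = 6 + 149 = 155)
o(f, x) = -18 (o(f, x) = 1*(-18) = -18)
(415632 + o(-411, T))*(D(14) + 479558) = (415632 - 18)*(14² + 479558) = 415614*(196 + 479558) = 415614*479754 = 199392478956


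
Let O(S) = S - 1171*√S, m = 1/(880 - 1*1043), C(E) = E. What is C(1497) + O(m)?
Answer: 244010/163 - 1171*I*√163/163 ≈ 1497.0 - 91.72*I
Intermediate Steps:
m = -1/163 (m = 1/(880 - 1043) = 1/(-163) = -1/163 ≈ -0.0061350)
C(1497) + O(m) = 1497 + (-1/163 - 1171*I*√163/163) = 244010/163 - 1171*I*√163/163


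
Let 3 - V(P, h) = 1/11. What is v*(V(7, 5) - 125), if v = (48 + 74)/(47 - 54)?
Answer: 163846/77 ≈ 2127.9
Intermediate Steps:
V(P, h) = 32/11 (V(P, h) = 3 - 1/11 = 32/11)
v = -122/7 (v = 122/(-7) = 122*(-⅐) = -122/7 ≈ -17.429)
v*(V(7, 5) - 125) = -122*(32/11 - 125)/7 = -122/7*(-1343/11) = 163846/77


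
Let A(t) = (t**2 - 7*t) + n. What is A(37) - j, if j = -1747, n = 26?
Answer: 2883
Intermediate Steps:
A(t) = 26 + t**2 - 7*t (A(t) = (t**2 - 7*t) + 26 = 26 + t**2 - 7*t)
A(37) - j = (26 + 37**2 - 7*37) - 1*(-1747) = (26 + 1369 - 259) + 1747 = 1136 + 1747 = 2883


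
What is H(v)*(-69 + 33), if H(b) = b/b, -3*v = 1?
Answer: -36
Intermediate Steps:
v = -⅓ (v = -⅓*1 = -⅓ ≈ -0.33333)
H(b) = 1
H(v)*(-69 + 33) = 1*(-69 + 33) = 1*(-36) = -36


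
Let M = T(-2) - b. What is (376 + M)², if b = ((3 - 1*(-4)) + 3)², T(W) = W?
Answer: 75076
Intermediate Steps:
b = 100 (b = ((3 + 4) + 3)² = (7 + 3)² = 10² = 100)
M = -102 (M = -2 - 1*100 = -2 - 100 = -102)
(376 + M)² = (376 - 102)² = 274² = 75076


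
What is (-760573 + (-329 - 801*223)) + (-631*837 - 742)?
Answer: -1468414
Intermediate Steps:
(-760573 + (-329 - 801*223)) + (-631*837 - 742) = (-760573 + (-329 - 178623)) + (-528147 - 742) = (-760573 - 178952) - 528889 = -939525 - 528889 = -1468414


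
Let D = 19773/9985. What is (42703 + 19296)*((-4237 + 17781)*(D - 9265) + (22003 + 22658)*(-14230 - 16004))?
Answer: -913571015658589022/9985 ≈ -9.1494e+13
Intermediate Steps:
D = 19773/9985 (D = 19773*(1/9985) = 19773/9985 ≈ 1.9803)
(42703 + 19296)*((-4237 + 17781)*(D - 9265) + (22003 + 22658)*(-14230 - 16004)) = (42703 + 19296)*((-4237 + 17781)*(19773/9985 - 9265) + (22003 + 22658)*(-14230 - 16004)) = 61999*(13544*(-92491252/9985) + 44661*(-30234)) = 61999*(-1252701517088/9985 - 1350280674) = 61999*(-14735254046978/9985) = -913571015658589022/9985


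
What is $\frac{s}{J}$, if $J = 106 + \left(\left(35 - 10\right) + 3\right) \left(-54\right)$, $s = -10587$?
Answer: $\frac{10587}{1406} \approx 7.5299$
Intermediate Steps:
$J = -1406$ ($J = 106 + \left(25 + 3\right) \left(-54\right) = 106 + 28 \left(-54\right) = 106 - 1512 = -1406$)
$\frac{s}{J} = - \frac{10587}{-1406} = \left(-10587\right) \left(- \frac{1}{1406}\right) = \frac{10587}{1406}$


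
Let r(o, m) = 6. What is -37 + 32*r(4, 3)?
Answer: 155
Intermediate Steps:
-37 + 32*r(4, 3) = -37 + 32*6 = -37 + 192 = 155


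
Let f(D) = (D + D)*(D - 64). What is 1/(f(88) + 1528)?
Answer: 1/5752 ≈ 0.00017385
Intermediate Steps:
f(D) = 2*D*(-64 + D) (f(D) = (2*D)*(-64 + D) = 2*D*(-64 + D))
1/(f(88) + 1528) = 1/(2*88*(-64 + 88) + 1528) = 1/(2*88*24 + 1528) = 1/(4224 + 1528) = 1/5752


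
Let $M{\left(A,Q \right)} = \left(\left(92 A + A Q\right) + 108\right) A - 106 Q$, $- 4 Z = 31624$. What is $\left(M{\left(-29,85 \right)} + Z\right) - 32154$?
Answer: $96655$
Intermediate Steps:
$Z = -7906$ ($Z = \left(- \frac{1}{4}\right) 31624 = -7906$)
$M{\left(A,Q \right)} = - 106 Q + A \left(108 + 92 A + A Q\right)$ ($M{\left(A,Q \right)} = \left(108 + 92 A + A Q\right) A - 106 Q = A \left(108 + 92 A + A Q\right) - 106 Q = - 106 Q + A \left(108 + 92 A + A Q\right)$)
$\left(M{\left(-29,85 \right)} + Z\right) - 32154 = \left(\left(\left(-106\right) 85 + 92 \left(-29\right)^{2} + 108 \left(-29\right) + 85 \left(-29\right)^{2}\right) - 7906\right) - 32154 = \left(\left(-9010 + 92 \cdot 841 - 3132 + 85 \cdot 841\right) - 7906\right) - 32154 = \left(\left(-9010 + 77372 - 3132 + 71485\right) - 7906\right) - 32154 = \left(136715 - 7906\right) - 32154 = 128809 - 32154 = 96655$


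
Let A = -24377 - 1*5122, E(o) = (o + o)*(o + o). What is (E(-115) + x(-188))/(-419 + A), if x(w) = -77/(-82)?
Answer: -4337877/2453276 ≈ -1.7682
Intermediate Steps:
E(o) = 4*o² (E(o) = (2*o)*(2*o) = 4*o²)
A = -29499 (A = -24377 - 5122 = -29499)
x(w) = 77/82 (x(w) = -77*(-1/82) = 77/82)
(E(-115) + x(-188))/(-419 + A) = (4*(-115)² + 77/82)/(-419 - 29499) = (4*13225 + 77/82)/(-29918) = (52900 + 77/82)*(-1/29918) = (4337877/82)*(-1/29918) = -4337877/2453276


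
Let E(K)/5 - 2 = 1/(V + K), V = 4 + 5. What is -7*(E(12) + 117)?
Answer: -2672/3 ≈ -890.67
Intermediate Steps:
V = 9
E(K) = 10 + 5/(9 + K)
-7*(E(12) + 117) = -7*(5*(19 + 2*12)/(9 + 12) + 117) = -7*(5*(19 + 24)/21 + 117) = -7*(5*(1/21)*43 + 117) = -7*(215/21 + 117) = -7*2672/21 = -2672/3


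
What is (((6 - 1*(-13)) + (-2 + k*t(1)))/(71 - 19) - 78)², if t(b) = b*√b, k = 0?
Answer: 16313521/2704 ≈ 6033.1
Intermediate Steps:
t(b) = b^(3/2)
(((6 - 1*(-13)) + (-2 + k*t(1)))/(71 - 19) - 78)² = (((6 - 1*(-13)) + (-2 + 0*1^(3/2)))/(71 - 19) - 78)² = (((6 + 13) + (-2 + 0*1))/52 - 78)² = ((19 + (-2 + 0))*(1/52) - 78)² = ((19 - 2)*(1/52) - 78)² = (17*(1/52) - 78)² = (17/52 - 78)² = (-4039/52)² = 16313521/2704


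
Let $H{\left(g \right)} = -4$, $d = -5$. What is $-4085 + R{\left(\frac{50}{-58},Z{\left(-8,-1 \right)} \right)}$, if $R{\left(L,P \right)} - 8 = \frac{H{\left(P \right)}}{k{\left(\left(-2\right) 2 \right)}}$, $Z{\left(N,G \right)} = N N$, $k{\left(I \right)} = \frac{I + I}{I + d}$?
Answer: $- \frac{8163}{2} \approx -4081.5$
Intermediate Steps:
$k{\left(I \right)} = \frac{2 I}{-5 + I}$ ($k{\left(I \right)} = \frac{I + I}{I - 5} = \frac{2 I}{-5 + I}$)
$Z{\left(N,G \right)} = N^{2}$
$R{\left(L,P \right)} = \frac{7}{2}$ ($R{\left(L,P \right)} = 8 - \frac{4}{2 \left(\left(-2\right) 2\right) \frac{1}{-5 - 4}} = 8 - \frac{4}{2 \left(-4\right) \frac{1}{-5 - 4}} = 8 - \frac{4}{2 \left(-4\right) \frac{1}{-9}} = 8 - \frac{4}{2 \left(-4\right) \left(- \frac{1}{9}\right)} = 8 - \frac{4}{\frac{8}{9}} = 8 - \frac{9}{2} = \frac{7}{2}$)
$-4085 + R{\left(\frac{50}{-58},Z{\left(-8,-1 \right)} \right)} = -4085 + \frac{7}{2} = - \frac{8163}{2}$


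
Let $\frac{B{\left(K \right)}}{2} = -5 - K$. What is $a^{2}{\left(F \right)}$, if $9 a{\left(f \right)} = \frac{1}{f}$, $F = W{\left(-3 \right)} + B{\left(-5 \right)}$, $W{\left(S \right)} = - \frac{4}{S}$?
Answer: $\frac{1}{144} \approx 0.0069444$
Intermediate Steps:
$B{\left(K \right)} = -10 - 2 K$ ($B{\left(K \right)} = 2 \left(-5 - K\right) = -10 - 2 K$)
$F = \frac{4}{3}$ ($F = - \frac{4}{-3} - 0 = \left(-4\right) \left(- \frac{1}{3}\right) + \left(-10 + 10\right) = \frac{4}{3} + 0 = \frac{4}{3} \approx 1.3333$)
$a{\left(f \right)} = \frac{1}{9 f}$
$a^{2}{\left(F \right)} = \left(\frac{1}{9 \cdot \frac{4}{3}}\right)^{2} = \left(\frac{1}{9} \cdot \frac{3}{4}\right)^{2} = \left(\frac{1}{12}\right)^{2} = \frac{1}{144}$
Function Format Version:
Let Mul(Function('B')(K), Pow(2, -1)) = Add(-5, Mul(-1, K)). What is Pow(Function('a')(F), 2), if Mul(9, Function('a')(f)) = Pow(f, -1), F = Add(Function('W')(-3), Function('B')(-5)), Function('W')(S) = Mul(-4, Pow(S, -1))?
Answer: Rational(1, 144) ≈ 0.0069444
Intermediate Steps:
Function('B')(K) = Add(-10, Mul(-2, K)) (Function('B')(K) = Mul(2, Add(-5, Mul(-1, K))) = Add(-10, Mul(-2, K)))
F = Rational(4, 3) (F = Add(Mul(-4, Pow(-3, -1)), Add(-10, Mul(-2, -5))) = Add(Mul(-4, Rational(-1, 3)), Add(-10, 10)) = Add(Rational(4, 3), 0) = Rational(4, 3) ≈ 1.3333)
Function('a')(f) = Mul(Rational(1, 9), Pow(f, -1))
Pow(Function('a')(F), 2) = Pow(Mul(Rational(1, 9), Pow(Rational(4, 3), -1)), 2) = Pow(Mul(Rational(1, 9), Rational(3, 4)), 2) = Pow(Rational(1, 12), 2) = Rational(1, 144)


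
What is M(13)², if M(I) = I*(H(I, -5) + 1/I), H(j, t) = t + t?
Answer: 16641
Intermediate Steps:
H(j, t) = 2*t
M(I) = I*(-10 + 1/I) (M(I) = I*(2*(-5) + 1/I) = I*(-10 + 1/I))
M(13)² = (1 - 10*13)² = (1 - 130)² = (-129)² = 16641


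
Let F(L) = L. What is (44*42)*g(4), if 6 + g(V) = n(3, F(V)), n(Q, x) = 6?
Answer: 0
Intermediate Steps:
g(V) = 0 (g(V) = -6 + 6 = 0)
(44*42)*g(4) = (44*42)*0 = 1848*0 = 0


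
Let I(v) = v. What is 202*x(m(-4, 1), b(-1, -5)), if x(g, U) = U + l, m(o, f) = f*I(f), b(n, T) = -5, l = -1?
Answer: -1212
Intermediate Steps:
m(o, f) = f**2 (m(o, f) = f*f = f**2)
x(g, U) = -1 + U (x(g, U) = U - 1 = -1 + U)
202*x(m(-4, 1), b(-1, -5)) = 202*(-1 - 5) = 202*(-6) = -1212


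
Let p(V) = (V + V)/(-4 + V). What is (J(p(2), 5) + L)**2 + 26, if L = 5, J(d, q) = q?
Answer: 126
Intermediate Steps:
p(V) = 2*V/(-4 + V) (p(V) = (2*V)/(-4 + V) = 2*V/(-4 + V))
(J(p(2), 5) + L)**2 + 26 = (5 + 5)**2 + 26 = 10**2 + 26 = 100 + 26 = 126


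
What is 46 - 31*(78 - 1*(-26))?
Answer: -3178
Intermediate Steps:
46 - 31*(78 - 1*(-26)) = 46 - 31*(78 + 26) = 46 - 31*104 = 46 - 3224 = -3178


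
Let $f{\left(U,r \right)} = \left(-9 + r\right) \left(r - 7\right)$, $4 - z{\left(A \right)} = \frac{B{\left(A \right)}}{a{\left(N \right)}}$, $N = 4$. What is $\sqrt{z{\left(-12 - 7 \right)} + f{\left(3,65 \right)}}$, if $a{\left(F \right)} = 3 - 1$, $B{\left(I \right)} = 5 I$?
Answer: $\frac{\sqrt{13198}}{2} \approx 57.441$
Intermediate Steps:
$a{\left(F \right)} = 2$ ($a{\left(F \right)} = 3 - 1 = 2$)
$z{\left(A \right)} = 4 - \frac{5 A}{2}$
$f{\left(U,r \right)} = \left(-9 + r\right) \left(-7 + r\right)$
$\sqrt{z{\left(-12 - 7 \right)} + f{\left(3,65 \right)}} = \sqrt{\left(4 - \frac{5 \left(-12 - 7\right)}{2}\right) + \left(63 + 65^{2} - 1040\right)} = \sqrt{\left(4 - - \frac{95}{2}\right) + \left(63 + 4225 - 1040\right)} = \sqrt{\left(4 + \frac{95}{2}\right) + 3248} = \sqrt{\frac{103}{2} + 3248} = \sqrt{\frac{6599}{2}} = \frac{\sqrt{13198}}{2}$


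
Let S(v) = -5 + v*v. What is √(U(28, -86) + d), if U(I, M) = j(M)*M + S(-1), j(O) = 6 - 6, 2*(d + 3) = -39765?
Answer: I*√79558/2 ≈ 141.03*I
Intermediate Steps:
d = -39771/2 (d = -3 + (½)*(-39765) = -3 - 39765/2 = -39771/2 ≈ -19886.)
j(O) = 0
S(v) = -5 + v²
U(I, M) = -4 (U(I, M) = 0*M + (-5 + (-1)²) = 0 + (-5 + 1) = 0 - 4 = -4)
√(U(28, -86) + d) = √(-4 - 39771/2) = √(-39779/2) = I*√79558/2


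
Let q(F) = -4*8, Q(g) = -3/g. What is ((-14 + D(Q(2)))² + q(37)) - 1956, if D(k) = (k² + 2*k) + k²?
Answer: -7327/4 ≈ -1831.8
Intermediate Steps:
q(F) = -32
D(k) = 2*k + 2*k²
((-14 + D(Q(2)))² + q(37)) - 1956 = ((-14 + 2*(-3/2)*(1 - 3/2))² - 32) - 1956 = ((-14 + 2*(-3/2)*(-½))² - 32) - 1956 = ((-14 + 3/2)² - 32) - 1956 = ((-25/2)² - 32) - 1956 = (625/4 - 32) - 1956 = 497/4 - 1956 = -7327/4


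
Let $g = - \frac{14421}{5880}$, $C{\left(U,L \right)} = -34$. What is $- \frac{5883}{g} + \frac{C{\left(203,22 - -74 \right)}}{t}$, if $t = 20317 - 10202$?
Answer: $\frac{6860744986}{2860165} \approx 2398.7$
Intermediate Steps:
$g = - \frac{4807}{1960}$ ($g = \left(-14421\right) \frac{1}{5880} = - \frac{4807}{1960} \approx -2.4526$)
$t = 10115$
$- \frac{5883}{g} + \frac{C{\left(203,22 - -74 \right)}}{t} = - \frac{5883}{- \frac{4807}{1960}} - \frac{34}{10115} = \left(-5883\right) \left(- \frac{1960}{4807}\right) - \frac{2}{595} = \frac{11530680}{4807} - \frac{2}{595} = \frac{6860744986}{2860165}$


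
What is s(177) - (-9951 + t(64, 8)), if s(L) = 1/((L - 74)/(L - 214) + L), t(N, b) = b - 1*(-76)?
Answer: 63602719/6446 ≈ 9867.0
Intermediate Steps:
t(N, b) = 76 + b (t(N, b) = b + 76 = 76 + b)
s(L) = 1/(L + (-74 + L)/(-214 + L)) (s(L) = 1/((-74 + L)/(-214 + L) + L) = 1/(L + (-74 + L)/(-214 + L)))
s(177) - (-9951 + t(64, 8)) = (214 - 1*177)/(74 - 1*177**2 + 213*177) - (-9951 + (76 + 8)) = (214 - 177)/(74 - 1*31329 + 37701) - (-9951 + 84) = 37/(74 - 31329 + 37701) - 1*(-9867) = 37/6446 + 9867 = 63602719/6446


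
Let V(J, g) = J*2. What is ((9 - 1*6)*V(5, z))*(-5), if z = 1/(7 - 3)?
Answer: -150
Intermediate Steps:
z = ¼ (z = 1/4 = ¼ ≈ 0.25000)
V(J, g) = 2*J
((9 - 1*6)*V(5, z))*(-5) = ((9 - 1*6)*(2*5))*(-5) = ((9 - 6)*10)*(-5) = (3*10)*(-5) = 30*(-5) = -150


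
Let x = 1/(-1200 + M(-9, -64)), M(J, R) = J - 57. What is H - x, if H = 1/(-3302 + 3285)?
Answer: -1249/21522 ≈ -0.058034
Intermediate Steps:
M(J, R) = -57 + J
H = -1/17 (H = 1/(-17) = -1/17 ≈ -0.058824)
x = -1/1266 (x = 1/(-1200 + (-57 - 9)) = 1/(-1200 - 66) = 1/(-1266) = -1/1266 ≈ -0.00078989)
H - x = -1/17 - 1*(-1/1266) = -1/17 + 1/1266 = -1249/21522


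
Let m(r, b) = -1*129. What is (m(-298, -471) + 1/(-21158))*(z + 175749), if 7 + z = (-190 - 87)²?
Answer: -689090055393/21158 ≈ -3.2569e+7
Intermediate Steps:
m(r, b) = -129
z = 76722 (z = -7 + (-190 - 87)² = -7 + (-277)² = -7 + 76729 = 76722)
(m(-298, -471) + 1/(-21158))*(z + 175749) = (-129 + 1/(-21158))*(76722 + 175749) = (-129 - 1/21158)*252471 = -2729383/21158*252471 = -689090055393/21158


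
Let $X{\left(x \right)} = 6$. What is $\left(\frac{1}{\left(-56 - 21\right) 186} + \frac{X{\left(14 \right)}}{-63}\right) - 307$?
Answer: $- \frac{209439}{682} \approx -307.1$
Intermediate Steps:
$\left(\frac{1}{\left(-56 - 21\right) 186} + \frac{X{\left(14 \right)}}{-63}\right) - 307 = \left(\frac{1}{\left(-56 - 21\right) 186} + \frac{6}{-63}\right) - 307 = \left(\frac{1}{-77} \cdot \frac{1}{186} + 6 \left(- \frac{1}{63}\right)\right) - 307 = \left(\left(- \frac{1}{77}\right) \frac{1}{186} - \frac{2}{21}\right) - 307 = \left(- \frac{1}{14322} - \frac{2}{21}\right) - 307 = - \frac{65}{682} - 307 = - \frac{209439}{682}$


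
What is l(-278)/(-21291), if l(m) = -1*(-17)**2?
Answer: 289/21291 ≈ 0.013574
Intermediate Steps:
l(m) = -289 (l(m) = -1*289 = -289)
l(-278)/(-21291) = -289/(-21291) = -289*(-1/21291) = 289/21291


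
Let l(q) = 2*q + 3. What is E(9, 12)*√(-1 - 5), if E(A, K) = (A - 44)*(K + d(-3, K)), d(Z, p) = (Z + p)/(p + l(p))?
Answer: -5565*I*√6/13 ≈ -1048.6*I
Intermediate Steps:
l(q) = 3 + 2*q
d(Z, p) = (Z + p)/(3 + 3*p) (d(Z, p) = (Z + p)/(p + (3 + 2*p)) = (Z + p)/(3 + 3*p))
E(A, K) = (-44 + A)*(K + (-3 + K)/(3*(1 + K))) (E(A, K) = (A - 44)*(K + (-3 + K)/(3*(1 + K))) = (-44 + A)*(K + (-3 + K)/(3*(1 + K))))
E(9, 12)*√(-1 - 5) = ((132 - 44*12 + 9*(-3 + 12) + 3*12*(1 + 12)*(-44 + 9))/(3*(1 + 12)))*√(-1 - 5) = ((⅓)*(132 - 528 + 9*9 + 3*12*13*(-35))/13)*√(-6) = ((⅓)*(1/13)*(132 - 528 + 81 - 16380))*(I*√6) = ((⅓)*(1/13)*(-16695))*(I*√6) = -5565*I*√6/13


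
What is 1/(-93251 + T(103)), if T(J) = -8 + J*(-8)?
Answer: -1/94083 ≈ -1.0629e-5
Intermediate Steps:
T(J) = -8 - 8*J
1/(-93251 + T(103)) = 1/(-93251 + (-8 - 8*103)) = 1/(-93251 + (-8 - 824)) = 1/(-93251 - 832) = 1/(-94083) = -1/94083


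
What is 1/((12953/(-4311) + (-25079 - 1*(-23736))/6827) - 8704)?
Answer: -29431197/256263358492 ≈ -0.00011485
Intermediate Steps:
1/((12953/(-4311) + (-25079 - 1*(-23736))/6827) - 8704) = 1/((12953*(-1/4311) + (-25079 + 23736)*(1/6827)) - 8704) = 1/((-12953/4311 - 1343*1/6827) - 8704) = 1/((-12953/4311 - 1343/6827) - 8704) = 1/(-94219804/29431197 - 8704) = 1/(-256263358492/29431197) = -29431197/256263358492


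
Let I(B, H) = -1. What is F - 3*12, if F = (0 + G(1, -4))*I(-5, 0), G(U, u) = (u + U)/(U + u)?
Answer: -37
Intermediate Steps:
G(U, u) = 1 (G(U, u) = (U + u)/(U + u) = 1)
F = -1 (F = (0 + 1)*(-1) = 1*(-1) = -1)
F - 3*12 = -1 - 3*12 = -1 - 36 = -37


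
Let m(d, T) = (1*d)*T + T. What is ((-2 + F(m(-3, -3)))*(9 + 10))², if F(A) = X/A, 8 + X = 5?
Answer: 9025/4 ≈ 2256.3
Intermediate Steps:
X = -3 (X = -8 + 5 = -3)
m(d, T) = T + T*d (m(d, T) = d*T + T = T*d + T = T + T*d)
F(A) = -3/A
((-2 + F(m(-3, -3)))*(9 + 10))² = ((-2 - 3*(-1/(3*(1 - 3))))*(9 + 10))² = ((-2 - 3/((-3*(-2))))*19)² = ((-2 - 3/6)*19)² = ((-2 - 3*⅙)*19)² = ((-2 - ½)*19)² = (-5/2*19)² = (-95/2)² = 9025/4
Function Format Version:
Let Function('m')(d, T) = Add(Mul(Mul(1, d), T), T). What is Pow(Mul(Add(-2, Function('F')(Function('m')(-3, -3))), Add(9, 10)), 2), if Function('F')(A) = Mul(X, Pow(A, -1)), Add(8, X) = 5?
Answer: Rational(9025, 4) ≈ 2256.3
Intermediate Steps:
X = -3 (X = Add(-8, 5) = -3)
Function('m')(d, T) = Add(T, Mul(T, d)) (Function('m')(d, T) = Add(Mul(d, T), T) = Add(Mul(T, d), T) = Add(T, Mul(T, d)))
Function('F')(A) = Mul(-3, Pow(A, -1))
Pow(Mul(Add(-2, Function('F')(Function('m')(-3, -3))), Add(9, 10)), 2) = Pow(Mul(Add(-2, Mul(-3, Pow(Mul(-3, Add(1, -3)), -1))), Add(9, 10)), 2) = Pow(Mul(Add(-2, Mul(-3, Pow(Mul(-3, -2), -1))), 19), 2) = Pow(Mul(Add(-2, Mul(-3, Pow(6, -1))), 19), 2) = Pow(Mul(Add(-2, Mul(-3, Rational(1, 6))), 19), 2) = Pow(Mul(Add(-2, Rational(-1, 2)), 19), 2) = Pow(Mul(Rational(-5, 2), 19), 2) = Pow(Rational(-95, 2), 2) = Rational(9025, 4)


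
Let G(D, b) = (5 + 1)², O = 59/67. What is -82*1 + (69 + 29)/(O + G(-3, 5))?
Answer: -28008/353 ≈ -79.343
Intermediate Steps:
O = 59/67 (O = 59*(1/67) = 59/67 ≈ 0.88060)
G(D, b) = 36 (G(D, b) = 6² = 36)
-82*1 + (69 + 29)/(O + G(-3, 5)) = -82*1 + (69 + 29)/(59/67 + 36) = -82 + 98/(2471/67) = -82 + 98*(67/2471) = -82 + 938/353 = -28008/353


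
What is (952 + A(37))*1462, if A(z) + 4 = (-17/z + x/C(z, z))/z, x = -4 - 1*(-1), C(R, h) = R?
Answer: 1897371904/1369 ≈ 1.3860e+6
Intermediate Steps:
x = -3 (x = -4 + 1 = -3)
A(z) = -4 - 20/z² (A(z) = -4 + (-17/z - 3/z)/z = -4 + (-20/z)/z = -4 - 20/z²)
(952 + A(37))*1462 = (952 + (-4 - 20/37²))*1462 = (952 + (-4 - 20*1/1369))*1462 = (952 + (-4 - 20/1369))*1462 = (952 - 5496/1369)*1462 = (1297792/1369)*1462 = 1897371904/1369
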